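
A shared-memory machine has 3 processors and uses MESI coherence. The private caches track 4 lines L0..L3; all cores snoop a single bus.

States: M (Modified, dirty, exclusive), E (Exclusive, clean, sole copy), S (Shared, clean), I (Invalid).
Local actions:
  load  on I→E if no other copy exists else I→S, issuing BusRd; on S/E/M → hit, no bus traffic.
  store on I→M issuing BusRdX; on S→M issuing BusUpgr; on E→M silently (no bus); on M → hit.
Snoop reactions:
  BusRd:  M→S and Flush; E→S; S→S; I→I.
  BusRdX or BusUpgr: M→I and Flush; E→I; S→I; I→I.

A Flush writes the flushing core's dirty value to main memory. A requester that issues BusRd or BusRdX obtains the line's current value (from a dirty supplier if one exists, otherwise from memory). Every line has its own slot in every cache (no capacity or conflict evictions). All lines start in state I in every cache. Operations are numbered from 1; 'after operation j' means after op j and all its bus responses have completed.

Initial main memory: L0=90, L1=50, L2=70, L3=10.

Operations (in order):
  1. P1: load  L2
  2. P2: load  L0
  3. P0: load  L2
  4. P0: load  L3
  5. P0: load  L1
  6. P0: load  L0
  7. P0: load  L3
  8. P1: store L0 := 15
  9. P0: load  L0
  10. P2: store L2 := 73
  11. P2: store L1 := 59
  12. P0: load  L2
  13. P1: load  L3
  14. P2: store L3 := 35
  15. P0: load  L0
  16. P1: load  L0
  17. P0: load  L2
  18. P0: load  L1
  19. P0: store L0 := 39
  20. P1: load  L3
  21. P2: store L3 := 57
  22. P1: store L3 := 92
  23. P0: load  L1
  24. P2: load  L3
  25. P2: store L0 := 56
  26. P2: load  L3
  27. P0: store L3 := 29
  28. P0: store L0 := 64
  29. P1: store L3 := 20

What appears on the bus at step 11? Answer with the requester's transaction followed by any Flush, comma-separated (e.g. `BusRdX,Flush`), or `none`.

[1] P1: load  L2 | P0:I, P1:E(70), P2:I | bus: BusRd
[2] P2: load  L0 | P0:I, P1:I, P2:E(90) | bus: BusRd
[3] P0: load  L2 | P0:S(70), P1:S(70), P2:I | bus: BusRd
[4] P0: load  L3 | P0:E(10), P1:I, P2:I | bus: BusRd
[5] P0: load  L1 | P0:E(50), P1:I, P2:I | bus: BusRd
[6] P0: load  L0 | P0:S(90), P1:I, P2:S(90) | bus: BusRd
[7] P0: load  L3 | P0:E(10), P1:I, P2:I | bus: none
[8] P1: store L0 := 15 | P0:I, P1:M(15), P2:I | bus: BusRdX
[9] P0: load  L0 | P0:S(15), P1:S(15), P2:I | bus: BusRd,Flush
[10] P2: store L2 := 73 | P0:I, P1:I, P2:M(73) | bus: BusRdX
[11] P2: store L1 := 59 | P0:I, P1:I, P2:M(59) | bus: BusRdX
[12] P0: load  L2 | P0:S(73), P1:I, P2:S(73) | bus: BusRd,Flush
[13] P1: load  L3 | P0:S(10), P1:S(10), P2:I | bus: BusRd
[14] P2: store L3 := 35 | P0:I, P1:I, P2:M(35) | bus: BusRdX
[15] P0: load  L0 | P0:S(15), P1:S(15), P2:I | bus: none
[16] P1: load  L0 | P0:S(15), P1:S(15), P2:I | bus: none
[17] P0: load  L2 | P0:S(73), P1:I, P2:S(73) | bus: none
[18] P0: load  L1 | P0:S(59), P1:I, P2:S(59) | bus: BusRd,Flush
[19] P0: store L0 := 39 | P0:M(39), P1:I, P2:I | bus: BusUpgr
[20] P1: load  L3 | P0:I, P1:S(35), P2:S(35) | bus: BusRd,Flush
[21] P2: store L3 := 57 | P0:I, P1:I, P2:M(57) | bus: BusUpgr
[22] P1: store L3 := 92 | P0:I, P1:M(92), P2:I | bus: BusRdX,Flush
[23] P0: load  L1 | P0:S(59), P1:I, P2:S(59) | bus: none
[24] P2: load  L3 | P0:I, P1:S(92), P2:S(92) | bus: BusRd,Flush
[25] P2: store L0 := 56 | P0:I, P1:I, P2:M(56) | bus: BusRdX,Flush
[26] P2: load  L3 | P0:I, P1:S(92), P2:S(92) | bus: none
[27] P0: store L3 := 29 | P0:M(29), P1:I, P2:I | bus: BusRdX
[28] P0: store L0 := 64 | P0:M(64), P1:I, P2:I | bus: BusRdX,Flush
[29] P1: store L3 := 20 | P0:I, P1:M(20), P2:I | bus: BusRdX,Flush

bus = BusRdX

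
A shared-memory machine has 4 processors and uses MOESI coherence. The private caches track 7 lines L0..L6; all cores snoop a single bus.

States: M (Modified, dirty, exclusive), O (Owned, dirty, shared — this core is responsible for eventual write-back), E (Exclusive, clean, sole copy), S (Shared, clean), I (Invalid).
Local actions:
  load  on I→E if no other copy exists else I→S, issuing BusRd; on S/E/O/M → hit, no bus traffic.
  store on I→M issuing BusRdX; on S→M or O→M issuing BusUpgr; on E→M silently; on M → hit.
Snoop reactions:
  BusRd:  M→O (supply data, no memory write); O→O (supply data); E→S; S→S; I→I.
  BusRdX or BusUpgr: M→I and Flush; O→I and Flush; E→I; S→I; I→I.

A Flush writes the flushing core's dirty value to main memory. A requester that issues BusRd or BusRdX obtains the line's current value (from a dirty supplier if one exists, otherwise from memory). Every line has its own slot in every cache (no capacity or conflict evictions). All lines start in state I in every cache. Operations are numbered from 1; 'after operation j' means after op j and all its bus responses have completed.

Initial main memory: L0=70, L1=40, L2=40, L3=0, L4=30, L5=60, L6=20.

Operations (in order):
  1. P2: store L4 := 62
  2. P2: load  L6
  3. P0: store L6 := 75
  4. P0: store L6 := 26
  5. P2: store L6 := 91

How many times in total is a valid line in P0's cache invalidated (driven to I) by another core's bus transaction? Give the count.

step 1: P2: store L4 := 62  ⟶  IIMI  (L4)  txn=BusRdX  M[L4]=30
step 2: P2: load  L6  ⟶  IIEI  (L6)  txn=BusRd  M[L6]=20
step 3: P0: store L6 := 75  ⟶  MIII  (L6)  txn=BusRdX  M[L6]=20
step 4: P0: store L6 := 26  ⟶  MIII  (L6)  txn=∅  M[L6]=20
step 5: P2: store L6 := 91  ⟶  IIMI  (L6)  txn=BusRdX+Flush  M[L6]=26

invalidations = 1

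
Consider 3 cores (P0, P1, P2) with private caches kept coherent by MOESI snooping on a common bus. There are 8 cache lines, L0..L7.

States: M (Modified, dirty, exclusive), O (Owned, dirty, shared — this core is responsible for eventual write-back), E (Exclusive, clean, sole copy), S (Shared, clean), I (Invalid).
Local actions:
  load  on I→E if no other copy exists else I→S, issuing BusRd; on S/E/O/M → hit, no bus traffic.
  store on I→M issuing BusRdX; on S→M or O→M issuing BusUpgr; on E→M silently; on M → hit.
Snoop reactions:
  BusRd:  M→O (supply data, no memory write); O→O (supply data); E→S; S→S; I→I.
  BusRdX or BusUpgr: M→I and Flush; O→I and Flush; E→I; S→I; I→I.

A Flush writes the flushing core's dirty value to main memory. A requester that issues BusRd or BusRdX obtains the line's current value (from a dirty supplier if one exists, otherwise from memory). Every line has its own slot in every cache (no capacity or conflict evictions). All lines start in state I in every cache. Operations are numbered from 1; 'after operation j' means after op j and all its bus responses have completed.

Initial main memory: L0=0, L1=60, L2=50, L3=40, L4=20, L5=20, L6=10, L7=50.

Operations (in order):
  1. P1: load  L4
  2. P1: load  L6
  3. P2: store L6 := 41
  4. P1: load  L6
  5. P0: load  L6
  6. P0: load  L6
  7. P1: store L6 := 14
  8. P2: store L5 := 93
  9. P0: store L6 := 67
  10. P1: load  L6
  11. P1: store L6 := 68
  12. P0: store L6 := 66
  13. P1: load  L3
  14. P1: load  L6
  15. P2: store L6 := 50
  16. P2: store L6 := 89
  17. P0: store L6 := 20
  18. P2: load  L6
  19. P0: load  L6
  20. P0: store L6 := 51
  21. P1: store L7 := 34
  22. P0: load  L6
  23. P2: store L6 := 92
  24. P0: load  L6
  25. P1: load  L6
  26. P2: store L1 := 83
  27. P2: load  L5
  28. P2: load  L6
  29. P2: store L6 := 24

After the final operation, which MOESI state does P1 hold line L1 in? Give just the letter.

  op1 P1: load  L4 → I/E/I on L4; bus BusRd; mem=20
  op2 P1: load  L6 → I/E/I on L6; bus BusRd; mem=10
  op3 P2: store L6 := 41 → I/I/M on L6; bus BusRdX; mem=10
  op4 P1: load  L6 → I/S/O on L6; bus BusRd; mem=10
  op5 P0: load  L6 → S/S/O on L6; bus BusRd; mem=10
  op6 P0: load  L6 → S/S/O on L6; bus (none); mem=10
  op7 P1: store L6 := 14 → I/M/I on L6; bus BusUpgr Flush; mem=41
  op8 P2: store L5 := 93 → I/I/M on L5; bus BusRdX; mem=20
  op9 P0: store L6 := 67 → M/I/I on L6; bus BusRdX Flush; mem=14
  op10 P1: load  L6 → O/S/I on L6; bus BusRd; mem=14
  op11 P1: store L6 := 68 → I/M/I on L6; bus BusUpgr Flush; mem=67
  op12 P0: store L6 := 66 → M/I/I on L6; bus BusRdX Flush; mem=68
  op13 P1: load  L3 → I/E/I on L3; bus BusRd; mem=40
  op14 P1: load  L6 → O/S/I on L6; bus BusRd; mem=68
  op15 P2: store L6 := 50 → I/I/M on L6; bus BusRdX Flush; mem=66
  op16 P2: store L6 := 89 → I/I/M on L6; bus (none); mem=66
  op17 P0: store L6 := 20 → M/I/I on L6; bus BusRdX Flush; mem=89
  op18 P2: load  L6 → O/I/S on L6; bus BusRd; mem=89
  op19 P0: load  L6 → O/I/S on L6; bus (none); mem=89
  op20 P0: store L6 := 51 → M/I/I on L6; bus BusUpgr; mem=89
  op21 P1: store L7 := 34 → I/M/I on L7; bus BusRdX; mem=50
  op22 P0: load  L6 → M/I/I on L6; bus (none); mem=89
  op23 P2: store L6 := 92 → I/I/M on L6; bus BusRdX Flush; mem=51
  op24 P0: load  L6 → S/I/O on L6; bus BusRd; mem=51
  op25 P1: load  L6 → S/S/O on L6; bus BusRd; mem=51
  op26 P2: store L1 := 83 → I/I/M on L1; bus BusRdX; mem=60
  op27 P2: load  L5 → I/I/M on L5; bus (none); mem=20
  op28 P2: load  L6 → S/S/O on L6; bus (none); mem=51
  op29 P2: store L6 := 24 → I/I/M on L6; bus BusUpgr; mem=51

state = I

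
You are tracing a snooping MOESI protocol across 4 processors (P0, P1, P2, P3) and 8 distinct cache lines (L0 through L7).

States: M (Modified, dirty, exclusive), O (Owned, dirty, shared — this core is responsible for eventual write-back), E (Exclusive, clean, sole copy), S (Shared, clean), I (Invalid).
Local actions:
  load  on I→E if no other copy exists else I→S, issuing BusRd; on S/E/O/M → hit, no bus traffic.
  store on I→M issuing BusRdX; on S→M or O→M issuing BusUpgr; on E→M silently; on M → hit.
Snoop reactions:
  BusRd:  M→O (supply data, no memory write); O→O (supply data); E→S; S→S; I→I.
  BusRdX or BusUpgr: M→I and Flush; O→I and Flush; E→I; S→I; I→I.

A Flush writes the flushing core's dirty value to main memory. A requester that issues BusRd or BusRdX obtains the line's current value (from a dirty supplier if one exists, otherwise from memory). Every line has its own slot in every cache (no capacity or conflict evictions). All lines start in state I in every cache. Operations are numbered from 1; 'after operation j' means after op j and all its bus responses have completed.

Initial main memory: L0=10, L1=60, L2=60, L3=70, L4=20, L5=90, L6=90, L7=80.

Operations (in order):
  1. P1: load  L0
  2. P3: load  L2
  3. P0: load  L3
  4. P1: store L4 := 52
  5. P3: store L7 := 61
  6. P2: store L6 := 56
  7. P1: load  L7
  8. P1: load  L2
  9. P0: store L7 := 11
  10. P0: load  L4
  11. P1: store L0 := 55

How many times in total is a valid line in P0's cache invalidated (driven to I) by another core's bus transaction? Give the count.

[1] P1: load  L0 | P0:I, P1:E(10), P2:I, P3:I | bus: BusRd
[2] P3: load  L2 | P0:I, P1:I, P2:I, P3:E(60) | bus: BusRd
[3] P0: load  L3 | P0:E(70), P1:I, P2:I, P3:I | bus: BusRd
[4] P1: store L4 := 52 | P0:I, P1:M(52), P2:I, P3:I | bus: BusRdX
[5] P3: store L7 := 61 | P0:I, P1:I, P2:I, P3:M(61) | bus: BusRdX
[6] P2: store L6 := 56 | P0:I, P1:I, P2:M(56), P3:I | bus: BusRdX
[7] P1: load  L7 | P0:I, P1:S(61), P2:I, P3:O(61) | bus: BusRd
[8] P1: load  L2 | P0:I, P1:S(60), P2:I, P3:S(60) | bus: BusRd
[9] P0: store L7 := 11 | P0:M(11), P1:I, P2:I, P3:I | bus: BusRdX,Flush
[10] P0: load  L4 | P0:S(52), P1:O(52), P2:I, P3:I | bus: BusRd
[11] P1: store L0 := 55 | P0:I, P1:M(55), P2:I, P3:I | bus: none

invalidations = 0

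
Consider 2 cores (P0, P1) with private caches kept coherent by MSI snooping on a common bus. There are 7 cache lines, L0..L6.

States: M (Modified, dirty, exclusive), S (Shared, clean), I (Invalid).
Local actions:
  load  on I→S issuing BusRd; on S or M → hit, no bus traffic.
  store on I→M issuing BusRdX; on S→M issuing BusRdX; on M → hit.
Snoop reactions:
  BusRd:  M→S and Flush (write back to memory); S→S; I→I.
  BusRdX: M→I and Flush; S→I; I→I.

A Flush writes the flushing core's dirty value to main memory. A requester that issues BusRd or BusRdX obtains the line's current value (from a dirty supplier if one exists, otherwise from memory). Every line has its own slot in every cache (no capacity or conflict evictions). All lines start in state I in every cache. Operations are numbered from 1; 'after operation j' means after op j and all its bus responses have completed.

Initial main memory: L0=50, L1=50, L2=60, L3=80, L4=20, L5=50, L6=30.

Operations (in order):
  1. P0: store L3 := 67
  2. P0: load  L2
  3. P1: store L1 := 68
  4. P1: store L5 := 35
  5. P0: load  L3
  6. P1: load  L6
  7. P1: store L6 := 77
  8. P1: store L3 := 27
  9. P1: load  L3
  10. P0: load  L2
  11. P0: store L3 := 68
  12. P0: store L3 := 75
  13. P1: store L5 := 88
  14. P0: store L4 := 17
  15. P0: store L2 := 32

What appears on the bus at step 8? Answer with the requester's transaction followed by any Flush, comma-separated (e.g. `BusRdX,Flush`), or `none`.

1. P0: store L3 := 67  bus=[BusRdX]  L3: P0=M P1=I  mem[L3]=80
2. P0: load  L2  bus=[BusRd]  L2: P0=S P1=I  mem[L2]=60
3. P1: store L1 := 68  bus=[BusRdX]  L1: P0=I P1=M  mem[L1]=50
4. P1: store L5 := 35  bus=[BusRdX]  L5: P0=I P1=M  mem[L5]=50
5. P0: load  L3  bus=[-]  L3: P0=M P1=I  mem[L3]=80
6. P1: load  L6  bus=[BusRd]  L6: P0=I P1=S  mem[L6]=30
7. P1: store L6 := 77  bus=[BusRdX]  L6: P0=I P1=M  mem[L6]=30
8. P1: store L3 := 27  bus=[BusRdX,Flush]  L3: P0=I P1=M  mem[L3]=67
9. P1: load  L3  bus=[-]  L3: P0=I P1=M  mem[L3]=67
10. P0: load  L2  bus=[-]  L2: P0=S P1=I  mem[L2]=60
11. P0: store L3 := 68  bus=[BusRdX,Flush]  L3: P0=M P1=I  mem[L3]=27
12. P0: store L3 := 75  bus=[-]  L3: P0=M P1=I  mem[L3]=27
13. P1: store L5 := 88  bus=[-]  L5: P0=I P1=M  mem[L5]=50
14. P0: store L4 := 17  bus=[BusRdX]  L4: P0=M P1=I  mem[L4]=20
15. P0: store L2 := 32  bus=[BusRdX]  L2: P0=M P1=I  mem[L2]=60

bus = BusRdX,Flush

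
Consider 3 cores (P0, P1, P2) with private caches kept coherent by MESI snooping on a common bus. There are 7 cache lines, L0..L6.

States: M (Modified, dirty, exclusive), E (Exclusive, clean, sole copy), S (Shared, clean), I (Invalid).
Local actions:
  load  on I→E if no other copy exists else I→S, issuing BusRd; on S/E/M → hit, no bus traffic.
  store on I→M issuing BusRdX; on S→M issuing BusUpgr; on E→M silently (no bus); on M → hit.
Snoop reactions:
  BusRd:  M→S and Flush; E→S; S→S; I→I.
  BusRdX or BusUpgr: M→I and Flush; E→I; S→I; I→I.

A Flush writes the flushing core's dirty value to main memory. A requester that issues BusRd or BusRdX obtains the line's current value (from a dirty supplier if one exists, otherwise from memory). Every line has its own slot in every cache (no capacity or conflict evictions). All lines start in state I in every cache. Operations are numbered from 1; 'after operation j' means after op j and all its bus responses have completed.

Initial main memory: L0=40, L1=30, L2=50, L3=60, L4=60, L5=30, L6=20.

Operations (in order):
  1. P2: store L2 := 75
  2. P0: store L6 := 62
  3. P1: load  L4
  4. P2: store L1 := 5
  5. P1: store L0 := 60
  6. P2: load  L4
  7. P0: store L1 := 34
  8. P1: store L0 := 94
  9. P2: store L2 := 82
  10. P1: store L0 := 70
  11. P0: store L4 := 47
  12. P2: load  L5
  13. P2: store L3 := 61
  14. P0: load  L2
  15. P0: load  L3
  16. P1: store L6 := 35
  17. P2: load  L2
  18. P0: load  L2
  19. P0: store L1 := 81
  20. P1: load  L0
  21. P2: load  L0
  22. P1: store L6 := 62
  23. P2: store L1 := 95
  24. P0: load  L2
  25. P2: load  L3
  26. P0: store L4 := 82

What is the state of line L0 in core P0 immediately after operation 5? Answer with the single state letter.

[1] P2: store L2 := 75 | P0:I, P1:I, P2:M(75) | bus: BusRdX
[2] P0: store L6 := 62 | P0:M(62), P1:I, P2:I | bus: BusRdX
[3] P1: load  L4 | P0:I, P1:E(60), P2:I | bus: BusRd
[4] P2: store L1 := 5 | P0:I, P1:I, P2:M(5) | bus: BusRdX
[5] P1: store L0 := 60 | P0:I, P1:M(60), P2:I | bus: BusRdX
[6] P2: load  L4 | P0:I, P1:S(60), P2:S(60) | bus: BusRd
[7] P0: store L1 := 34 | P0:M(34), P1:I, P2:I | bus: BusRdX,Flush
[8] P1: store L0 := 94 | P0:I, P1:M(94), P2:I | bus: none
[9] P2: store L2 := 82 | P0:I, P1:I, P2:M(82) | bus: none
[10] P1: store L0 := 70 | P0:I, P1:M(70), P2:I | bus: none
[11] P0: store L4 := 47 | P0:M(47), P1:I, P2:I | bus: BusRdX
[12] P2: load  L5 | P0:I, P1:I, P2:E(30) | bus: BusRd
[13] P2: store L3 := 61 | P0:I, P1:I, P2:M(61) | bus: BusRdX
[14] P0: load  L2 | P0:S(82), P1:I, P2:S(82) | bus: BusRd,Flush
[15] P0: load  L3 | P0:S(61), P1:I, P2:S(61) | bus: BusRd,Flush
[16] P1: store L6 := 35 | P0:I, P1:M(35), P2:I | bus: BusRdX,Flush
[17] P2: load  L2 | P0:S(82), P1:I, P2:S(82) | bus: none
[18] P0: load  L2 | P0:S(82), P1:I, P2:S(82) | bus: none
[19] P0: store L1 := 81 | P0:M(81), P1:I, P2:I | bus: none
[20] P1: load  L0 | P0:I, P1:M(70), P2:I | bus: none
[21] P2: load  L0 | P0:I, P1:S(70), P2:S(70) | bus: BusRd,Flush
[22] P1: store L6 := 62 | P0:I, P1:M(62), P2:I | bus: none
[23] P2: store L1 := 95 | P0:I, P1:I, P2:M(95) | bus: BusRdX,Flush
[24] P0: load  L2 | P0:S(82), P1:I, P2:S(82) | bus: none
[25] P2: load  L3 | P0:S(61), P1:I, P2:S(61) | bus: none
[26] P0: store L4 := 82 | P0:M(82), P1:I, P2:I | bus: none

state = I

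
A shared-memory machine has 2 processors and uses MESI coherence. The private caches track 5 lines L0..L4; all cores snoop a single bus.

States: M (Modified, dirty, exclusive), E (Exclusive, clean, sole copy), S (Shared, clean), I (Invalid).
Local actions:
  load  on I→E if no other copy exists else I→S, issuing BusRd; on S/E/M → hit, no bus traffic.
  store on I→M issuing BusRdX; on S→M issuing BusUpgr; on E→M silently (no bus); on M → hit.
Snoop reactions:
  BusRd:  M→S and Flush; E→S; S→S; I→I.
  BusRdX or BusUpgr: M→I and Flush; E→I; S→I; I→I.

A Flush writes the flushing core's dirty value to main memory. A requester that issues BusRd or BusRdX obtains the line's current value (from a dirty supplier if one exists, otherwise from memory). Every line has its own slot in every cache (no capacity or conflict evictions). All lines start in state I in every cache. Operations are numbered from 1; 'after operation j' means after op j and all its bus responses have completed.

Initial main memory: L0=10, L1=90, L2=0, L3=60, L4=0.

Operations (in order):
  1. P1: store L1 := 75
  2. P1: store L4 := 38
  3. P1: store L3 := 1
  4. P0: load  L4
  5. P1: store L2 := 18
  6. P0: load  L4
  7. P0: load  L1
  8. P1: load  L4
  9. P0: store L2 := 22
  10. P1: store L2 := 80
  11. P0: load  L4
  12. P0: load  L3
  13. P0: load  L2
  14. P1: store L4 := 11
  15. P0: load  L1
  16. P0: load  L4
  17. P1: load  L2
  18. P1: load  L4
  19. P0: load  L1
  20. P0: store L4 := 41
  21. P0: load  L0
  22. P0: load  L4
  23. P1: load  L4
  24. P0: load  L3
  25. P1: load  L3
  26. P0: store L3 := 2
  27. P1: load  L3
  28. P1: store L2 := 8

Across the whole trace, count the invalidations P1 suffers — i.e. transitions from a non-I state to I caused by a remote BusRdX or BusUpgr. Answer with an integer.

step 1: P1: store L1 := 75  ⟶  IM  (L1)  txn=BusRdX  M[L1]=90
step 2: P1: store L4 := 38  ⟶  IM  (L4)  txn=BusRdX  M[L4]=0
step 3: P1: store L3 := 1  ⟶  IM  (L3)  txn=BusRdX  M[L3]=60
step 4: P0: load  L4  ⟶  SS  (L4)  txn=BusRd+Flush  M[L4]=38
step 5: P1: store L2 := 18  ⟶  IM  (L2)  txn=BusRdX  M[L2]=0
step 6: P0: load  L4  ⟶  SS  (L4)  txn=∅  M[L4]=38
step 7: P0: load  L1  ⟶  SS  (L1)  txn=BusRd+Flush  M[L1]=75
step 8: P1: load  L4  ⟶  SS  (L4)  txn=∅  M[L4]=38
step 9: P0: store L2 := 22  ⟶  MI  (L2)  txn=BusRdX+Flush  M[L2]=18
step 10: P1: store L2 := 80  ⟶  IM  (L2)  txn=BusRdX+Flush  M[L2]=22
step 11: P0: load  L4  ⟶  SS  (L4)  txn=∅  M[L4]=38
step 12: P0: load  L3  ⟶  SS  (L3)  txn=BusRd+Flush  M[L3]=1
step 13: P0: load  L2  ⟶  SS  (L2)  txn=BusRd+Flush  M[L2]=80
step 14: P1: store L4 := 11  ⟶  IM  (L4)  txn=BusUpgr  M[L4]=38
step 15: P0: load  L1  ⟶  SS  (L1)  txn=∅  M[L1]=75
step 16: P0: load  L4  ⟶  SS  (L4)  txn=BusRd+Flush  M[L4]=11
step 17: P1: load  L2  ⟶  SS  (L2)  txn=∅  M[L2]=80
step 18: P1: load  L4  ⟶  SS  (L4)  txn=∅  M[L4]=11
step 19: P0: load  L1  ⟶  SS  (L1)  txn=∅  M[L1]=75
step 20: P0: store L4 := 41  ⟶  MI  (L4)  txn=BusUpgr  M[L4]=11
step 21: P0: load  L0  ⟶  EI  (L0)  txn=BusRd  M[L0]=10
step 22: P0: load  L4  ⟶  MI  (L4)  txn=∅  M[L4]=11
step 23: P1: load  L4  ⟶  SS  (L4)  txn=BusRd+Flush  M[L4]=41
step 24: P0: load  L3  ⟶  SS  (L3)  txn=∅  M[L3]=1
step 25: P1: load  L3  ⟶  SS  (L3)  txn=∅  M[L3]=1
step 26: P0: store L3 := 2  ⟶  MI  (L3)  txn=BusUpgr  M[L3]=1
step 27: P1: load  L3  ⟶  SS  (L3)  txn=BusRd+Flush  M[L3]=2
step 28: P1: store L2 := 8  ⟶  IM  (L2)  txn=BusUpgr  M[L2]=80

invalidations = 3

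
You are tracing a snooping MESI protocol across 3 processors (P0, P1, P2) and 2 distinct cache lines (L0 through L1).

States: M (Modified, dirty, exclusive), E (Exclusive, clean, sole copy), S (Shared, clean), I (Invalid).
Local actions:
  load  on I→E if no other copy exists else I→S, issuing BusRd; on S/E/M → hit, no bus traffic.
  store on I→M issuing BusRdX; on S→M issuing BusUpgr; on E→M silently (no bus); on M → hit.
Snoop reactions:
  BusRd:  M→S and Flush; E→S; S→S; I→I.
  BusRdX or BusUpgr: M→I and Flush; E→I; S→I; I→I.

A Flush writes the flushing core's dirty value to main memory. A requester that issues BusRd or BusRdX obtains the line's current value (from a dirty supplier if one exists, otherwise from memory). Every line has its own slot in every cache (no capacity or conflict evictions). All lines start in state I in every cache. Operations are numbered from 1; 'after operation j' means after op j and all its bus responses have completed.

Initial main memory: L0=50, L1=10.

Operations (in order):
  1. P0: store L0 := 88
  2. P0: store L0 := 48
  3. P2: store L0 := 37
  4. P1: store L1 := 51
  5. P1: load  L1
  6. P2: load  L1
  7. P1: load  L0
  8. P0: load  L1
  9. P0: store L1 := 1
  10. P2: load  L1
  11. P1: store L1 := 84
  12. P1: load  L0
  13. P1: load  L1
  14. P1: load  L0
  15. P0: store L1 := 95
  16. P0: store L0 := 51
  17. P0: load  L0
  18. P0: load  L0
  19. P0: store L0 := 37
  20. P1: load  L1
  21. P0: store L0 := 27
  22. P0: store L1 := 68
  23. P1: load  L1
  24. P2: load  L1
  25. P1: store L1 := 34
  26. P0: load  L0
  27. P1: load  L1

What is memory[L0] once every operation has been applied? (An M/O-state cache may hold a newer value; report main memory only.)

[1] P0: store L0 := 88 | P0:M(88), P1:I, P2:I | bus: BusRdX
[2] P0: store L0 := 48 | P0:M(48), P1:I, P2:I | bus: none
[3] P2: store L0 := 37 | P0:I, P1:I, P2:M(37) | bus: BusRdX,Flush
[4] P1: store L1 := 51 | P0:I, P1:M(51), P2:I | bus: BusRdX
[5] P1: load  L1 | P0:I, P1:M(51), P2:I | bus: none
[6] P2: load  L1 | P0:I, P1:S(51), P2:S(51) | bus: BusRd,Flush
[7] P1: load  L0 | P0:I, P1:S(37), P2:S(37) | bus: BusRd,Flush
[8] P0: load  L1 | P0:S(51), P1:S(51), P2:S(51) | bus: BusRd
[9] P0: store L1 := 1 | P0:M(1), P1:I, P2:I | bus: BusUpgr
[10] P2: load  L1 | P0:S(1), P1:I, P2:S(1) | bus: BusRd,Flush
[11] P1: store L1 := 84 | P0:I, P1:M(84), P2:I | bus: BusRdX
[12] P1: load  L0 | P0:I, P1:S(37), P2:S(37) | bus: none
[13] P1: load  L1 | P0:I, P1:M(84), P2:I | bus: none
[14] P1: load  L0 | P0:I, P1:S(37), P2:S(37) | bus: none
[15] P0: store L1 := 95 | P0:M(95), P1:I, P2:I | bus: BusRdX,Flush
[16] P0: store L0 := 51 | P0:M(51), P1:I, P2:I | bus: BusRdX
[17] P0: load  L0 | P0:M(51), P1:I, P2:I | bus: none
[18] P0: load  L0 | P0:M(51), P1:I, P2:I | bus: none
[19] P0: store L0 := 37 | P0:M(37), P1:I, P2:I | bus: none
[20] P1: load  L1 | P0:S(95), P1:S(95), P2:I | bus: BusRd,Flush
[21] P0: store L0 := 27 | P0:M(27), P1:I, P2:I | bus: none
[22] P0: store L1 := 68 | P0:M(68), P1:I, P2:I | bus: BusUpgr
[23] P1: load  L1 | P0:S(68), P1:S(68), P2:I | bus: BusRd,Flush
[24] P2: load  L1 | P0:S(68), P1:S(68), P2:S(68) | bus: BusRd
[25] P1: store L1 := 34 | P0:I, P1:M(34), P2:I | bus: BusUpgr
[26] P0: load  L0 | P0:M(27), P1:I, P2:I | bus: none
[27] P1: load  L1 | P0:I, P1:M(34), P2:I | bus: none

memory[L0] = 37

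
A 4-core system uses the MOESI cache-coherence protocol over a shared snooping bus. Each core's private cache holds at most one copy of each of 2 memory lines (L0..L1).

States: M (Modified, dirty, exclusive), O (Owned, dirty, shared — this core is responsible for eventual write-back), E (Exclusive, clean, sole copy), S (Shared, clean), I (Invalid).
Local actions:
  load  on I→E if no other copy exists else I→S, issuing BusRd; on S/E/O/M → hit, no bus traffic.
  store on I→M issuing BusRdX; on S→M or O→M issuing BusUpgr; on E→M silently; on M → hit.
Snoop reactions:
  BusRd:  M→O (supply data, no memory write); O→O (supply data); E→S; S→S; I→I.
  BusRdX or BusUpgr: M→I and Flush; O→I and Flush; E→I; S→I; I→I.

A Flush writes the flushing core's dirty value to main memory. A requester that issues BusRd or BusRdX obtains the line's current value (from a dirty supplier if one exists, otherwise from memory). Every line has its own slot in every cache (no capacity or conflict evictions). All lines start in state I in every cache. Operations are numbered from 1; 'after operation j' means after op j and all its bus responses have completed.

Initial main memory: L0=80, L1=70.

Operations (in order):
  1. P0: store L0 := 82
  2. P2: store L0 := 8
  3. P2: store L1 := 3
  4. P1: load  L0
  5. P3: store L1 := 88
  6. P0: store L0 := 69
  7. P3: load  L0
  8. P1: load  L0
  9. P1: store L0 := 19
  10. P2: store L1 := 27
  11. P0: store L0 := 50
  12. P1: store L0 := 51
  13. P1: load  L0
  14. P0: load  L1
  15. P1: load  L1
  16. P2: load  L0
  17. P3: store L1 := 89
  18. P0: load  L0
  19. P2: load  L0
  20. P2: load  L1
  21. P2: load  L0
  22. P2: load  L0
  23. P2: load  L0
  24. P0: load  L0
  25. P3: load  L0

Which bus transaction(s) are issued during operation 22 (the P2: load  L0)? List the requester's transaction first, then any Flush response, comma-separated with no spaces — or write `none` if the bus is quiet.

bus = none

[1] P0: store L0 := 82 | P0:M(82), P1:I, P2:I, P3:I | bus: BusRdX
[2] P2: store L0 := 8 | P0:I, P1:I, P2:M(8), P3:I | bus: BusRdX,Flush
[3] P2: store L1 := 3 | P0:I, P1:I, P2:M(3), P3:I | bus: BusRdX
[4] P1: load  L0 | P0:I, P1:S(8), P2:O(8), P3:I | bus: BusRd
[5] P3: store L1 := 88 | P0:I, P1:I, P2:I, P3:M(88) | bus: BusRdX,Flush
[6] P0: store L0 := 69 | P0:M(69), P1:I, P2:I, P3:I | bus: BusRdX,Flush
[7] P3: load  L0 | P0:O(69), P1:I, P2:I, P3:S(69) | bus: BusRd
[8] P1: load  L0 | P0:O(69), P1:S(69), P2:I, P3:S(69) | bus: BusRd
[9] P1: store L0 := 19 | P0:I, P1:M(19), P2:I, P3:I | bus: BusUpgr,Flush
[10] P2: store L1 := 27 | P0:I, P1:I, P2:M(27), P3:I | bus: BusRdX,Flush
[11] P0: store L0 := 50 | P0:M(50), P1:I, P2:I, P3:I | bus: BusRdX,Flush
[12] P1: store L0 := 51 | P0:I, P1:M(51), P2:I, P3:I | bus: BusRdX,Flush
[13] P1: load  L0 | P0:I, P1:M(51), P2:I, P3:I | bus: none
[14] P0: load  L1 | P0:S(27), P1:I, P2:O(27), P3:I | bus: BusRd
[15] P1: load  L1 | P0:S(27), P1:S(27), P2:O(27), P3:I | bus: BusRd
[16] P2: load  L0 | P0:I, P1:O(51), P2:S(51), P3:I | bus: BusRd
[17] P3: store L1 := 89 | P0:I, P1:I, P2:I, P3:M(89) | bus: BusRdX,Flush
[18] P0: load  L0 | P0:S(51), P1:O(51), P2:S(51), P3:I | bus: BusRd
[19] P2: load  L0 | P0:S(51), P1:O(51), P2:S(51), P3:I | bus: none
[20] P2: load  L1 | P0:I, P1:I, P2:S(89), P3:O(89) | bus: BusRd
[21] P2: load  L0 | P0:S(51), P1:O(51), P2:S(51), P3:I | bus: none
[22] P2: load  L0 | P0:S(51), P1:O(51), P2:S(51), P3:I | bus: none
[23] P2: load  L0 | P0:S(51), P1:O(51), P2:S(51), P3:I | bus: none
[24] P0: load  L0 | P0:S(51), P1:O(51), P2:S(51), P3:I | bus: none
[25] P3: load  L0 | P0:S(51), P1:O(51), P2:S(51), P3:S(51) | bus: BusRd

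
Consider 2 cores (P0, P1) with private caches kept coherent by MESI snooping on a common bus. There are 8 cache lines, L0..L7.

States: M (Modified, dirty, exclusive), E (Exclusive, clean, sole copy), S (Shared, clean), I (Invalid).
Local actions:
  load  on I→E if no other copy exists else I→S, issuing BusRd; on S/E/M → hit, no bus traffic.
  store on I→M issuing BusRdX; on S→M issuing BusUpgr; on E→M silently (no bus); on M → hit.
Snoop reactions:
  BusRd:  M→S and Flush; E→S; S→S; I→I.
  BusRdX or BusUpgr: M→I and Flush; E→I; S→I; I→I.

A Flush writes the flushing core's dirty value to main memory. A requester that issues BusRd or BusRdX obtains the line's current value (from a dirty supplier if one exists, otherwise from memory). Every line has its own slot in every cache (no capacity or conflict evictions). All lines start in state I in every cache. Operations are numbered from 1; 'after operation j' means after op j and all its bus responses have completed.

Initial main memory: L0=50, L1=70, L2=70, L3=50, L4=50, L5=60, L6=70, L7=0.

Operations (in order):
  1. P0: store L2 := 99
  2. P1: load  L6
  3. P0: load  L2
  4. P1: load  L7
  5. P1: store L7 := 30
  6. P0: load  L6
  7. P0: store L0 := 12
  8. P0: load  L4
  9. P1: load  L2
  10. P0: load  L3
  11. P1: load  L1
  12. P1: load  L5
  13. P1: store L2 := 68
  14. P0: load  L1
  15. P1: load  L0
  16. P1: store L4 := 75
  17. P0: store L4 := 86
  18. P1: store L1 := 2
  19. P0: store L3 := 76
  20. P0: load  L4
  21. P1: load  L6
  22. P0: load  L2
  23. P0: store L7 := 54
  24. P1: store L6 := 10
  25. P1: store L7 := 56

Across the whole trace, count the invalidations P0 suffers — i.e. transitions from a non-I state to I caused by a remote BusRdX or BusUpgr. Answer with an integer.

step 1: P0: store L2 := 99  ⟶  MI  (L2)  txn=BusRdX  M[L2]=70
step 2: P1: load  L6  ⟶  IE  (L6)  txn=BusRd  M[L6]=70
step 3: P0: load  L2  ⟶  MI  (L2)  txn=∅  M[L2]=70
step 4: P1: load  L7  ⟶  IE  (L7)  txn=BusRd  M[L7]=0
step 5: P1: store L7 := 30  ⟶  IM  (L7)  txn=∅  M[L7]=0
step 6: P0: load  L6  ⟶  SS  (L6)  txn=BusRd  M[L6]=70
step 7: P0: store L0 := 12  ⟶  MI  (L0)  txn=BusRdX  M[L0]=50
step 8: P0: load  L4  ⟶  EI  (L4)  txn=BusRd  M[L4]=50
step 9: P1: load  L2  ⟶  SS  (L2)  txn=BusRd+Flush  M[L2]=99
step 10: P0: load  L3  ⟶  EI  (L3)  txn=BusRd  M[L3]=50
step 11: P1: load  L1  ⟶  IE  (L1)  txn=BusRd  M[L1]=70
step 12: P1: load  L5  ⟶  IE  (L5)  txn=BusRd  M[L5]=60
step 13: P1: store L2 := 68  ⟶  IM  (L2)  txn=BusUpgr  M[L2]=99
step 14: P0: load  L1  ⟶  SS  (L1)  txn=BusRd  M[L1]=70
step 15: P1: load  L0  ⟶  SS  (L0)  txn=BusRd+Flush  M[L0]=12
step 16: P1: store L4 := 75  ⟶  IM  (L4)  txn=BusRdX  M[L4]=50
step 17: P0: store L4 := 86  ⟶  MI  (L4)  txn=BusRdX+Flush  M[L4]=75
step 18: P1: store L1 := 2  ⟶  IM  (L1)  txn=BusUpgr  M[L1]=70
step 19: P0: store L3 := 76  ⟶  MI  (L3)  txn=∅  M[L3]=50
step 20: P0: load  L4  ⟶  MI  (L4)  txn=∅  M[L4]=75
step 21: P1: load  L6  ⟶  SS  (L6)  txn=∅  M[L6]=70
step 22: P0: load  L2  ⟶  SS  (L2)  txn=BusRd+Flush  M[L2]=68
step 23: P0: store L7 := 54  ⟶  MI  (L7)  txn=BusRdX+Flush  M[L7]=30
step 24: P1: store L6 := 10  ⟶  IM  (L6)  txn=BusUpgr  M[L6]=70
step 25: P1: store L7 := 56  ⟶  IM  (L7)  txn=BusRdX+Flush  M[L7]=54

invalidations = 5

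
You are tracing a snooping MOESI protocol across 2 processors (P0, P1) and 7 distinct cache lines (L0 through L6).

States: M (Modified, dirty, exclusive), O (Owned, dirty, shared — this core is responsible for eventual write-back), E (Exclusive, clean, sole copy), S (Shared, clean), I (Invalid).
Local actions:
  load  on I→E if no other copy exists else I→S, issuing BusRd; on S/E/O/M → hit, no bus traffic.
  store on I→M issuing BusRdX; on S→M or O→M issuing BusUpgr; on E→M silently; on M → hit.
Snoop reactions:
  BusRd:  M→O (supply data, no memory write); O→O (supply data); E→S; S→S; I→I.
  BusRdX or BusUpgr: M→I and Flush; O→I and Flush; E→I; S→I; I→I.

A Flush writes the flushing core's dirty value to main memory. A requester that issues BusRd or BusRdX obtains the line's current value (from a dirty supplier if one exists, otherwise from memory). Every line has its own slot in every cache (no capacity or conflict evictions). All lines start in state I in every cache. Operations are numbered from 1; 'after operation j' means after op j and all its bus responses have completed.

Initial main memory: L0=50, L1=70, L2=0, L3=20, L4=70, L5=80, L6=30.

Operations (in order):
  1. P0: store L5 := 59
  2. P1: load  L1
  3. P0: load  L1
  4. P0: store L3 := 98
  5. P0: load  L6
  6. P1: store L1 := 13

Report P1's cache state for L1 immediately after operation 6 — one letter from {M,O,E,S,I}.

state = M

[1] P0: store L5 := 59 | P0:M(59), P1:I | bus: BusRdX
[2] P1: load  L1 | P0:I, P1:E(70) | bus: BusRd
[3] P0: load  L1 | P0:S(70), P1:S(70) | bus: BusRd
[4] P0: store L3 := 98 | P0:M(98), P1:I | bus: BusRdX
[5] P0: load  L6 | P0:E(30), P1:I | bus: BusRd
[6] P1: store L1 := 13 | P0:I, P1:M(13) | bus: BusUpgr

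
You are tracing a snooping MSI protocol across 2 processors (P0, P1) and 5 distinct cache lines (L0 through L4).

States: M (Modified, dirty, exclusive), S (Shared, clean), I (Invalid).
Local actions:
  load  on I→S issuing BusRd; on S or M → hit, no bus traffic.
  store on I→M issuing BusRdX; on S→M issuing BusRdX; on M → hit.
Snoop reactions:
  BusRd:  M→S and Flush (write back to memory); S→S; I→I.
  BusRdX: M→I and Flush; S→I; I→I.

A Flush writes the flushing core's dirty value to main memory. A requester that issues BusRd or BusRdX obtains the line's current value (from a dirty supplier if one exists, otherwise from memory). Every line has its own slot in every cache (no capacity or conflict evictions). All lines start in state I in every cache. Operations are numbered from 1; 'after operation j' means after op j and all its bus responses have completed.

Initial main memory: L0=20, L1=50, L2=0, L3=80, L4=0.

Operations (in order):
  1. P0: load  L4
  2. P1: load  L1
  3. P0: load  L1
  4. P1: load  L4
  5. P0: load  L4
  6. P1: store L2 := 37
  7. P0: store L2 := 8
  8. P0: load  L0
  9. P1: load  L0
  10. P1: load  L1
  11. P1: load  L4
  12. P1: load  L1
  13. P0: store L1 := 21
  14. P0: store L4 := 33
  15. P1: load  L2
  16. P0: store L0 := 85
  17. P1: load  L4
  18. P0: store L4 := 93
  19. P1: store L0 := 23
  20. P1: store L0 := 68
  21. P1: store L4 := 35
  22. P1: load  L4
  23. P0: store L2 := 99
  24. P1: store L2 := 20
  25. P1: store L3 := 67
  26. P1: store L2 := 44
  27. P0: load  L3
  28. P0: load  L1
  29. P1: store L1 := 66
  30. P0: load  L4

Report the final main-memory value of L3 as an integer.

memory[L3] = 67

[1] P0: load  L4 | P0:S(0), P1:I | bus: BusRd
[2] P1: load  L1 | P0:I, P1:S(50) | bus: BusRd
[3] P0: load  L1 | P0:S(50), P1:S(50) | bus: BusRd
[4] P1: load  L4 | P0:S(0), P1:S(0) | bus: BusRd
[5] P0: load  L4 | P0:S(0), P1:S(0) | bus: none
[6] P1: store L2 := 37 | P0:I, P1:M(37) | bus: BusRdX
[7] P0: store L2 := 8 | P0:M(8), P1:I | bus: BusRdX,Flush
[8] P0: load  L0 | P0:S(20), P1:I | bus: BusRd
[9] P1: load  L0 | P0:S(20), P1:S(20) | bus: BusRd
[10] P1: load  L1 | P0:S(50), P1:S(50) | bus: none
[11] P1: load  L4 | P0:S(0), P1:S(0) | bus: none
[12] P1: load  L1 | P0:S(50), P1:S(50) | bus: none
[13] P0: store L1 := 21 | P0:M(21), P1:I | bus: BusRdX
[14] P0: store L4 := 33 | P0:M(33), P1:I | bus: BusRdX
[15] P1: load  L2 | P0:S(8), P1:S(8) | bus: BusRd,Flush
[16] P0: store L0 := 85 | P0:M(85), P1:I | bus: BusRdX
[17] P1: load  L4 | P0:S(33), P1:S(33) | bus: BusRd,Flush
[18] P0: store L4 := 93 | P0:M(93), P1:I | bus: BusRdX
[19] P1: store L0 := 23 | P0:I, P1:M(23) | bus: BusRdX,Flush
[20] P1: store L0 := 68 | P0:I, P1:M(68) | bus: none
[21] P1: store L4 := 35 | P0:I, P1:M(35) | bus: BusRdX,Flush
[22] P1: load  L4 | P0:I, P1:M(35) | bus: none
[23] P0: store L2 := 99 | P0:M(99), P1:I | bus: BusRdX
[24] P1: store L2 := 20 | P0:I, P1:M(20) | bus: BusRdX,Flush
[25] P1: store L3 := 67 | P0:I, P1:M(67) | bus: BusRdX
[26] P1: store L2 := 44 | P0:I, P1:M(44) | bus: none
[27] P0: load  L3 | P0:S(67), P1:S(67) | bus: BusRd,Flush
[28] P0: load  L1 | P0:M(21), P1:I | bus: none
[29] P1: store L1 := 66 | P0:I, P1:M(66) | bus: BusRdX,Flush
[30] P0: load  L4 | P0:S(35), P1:S(35) | bus: BusRd,Flush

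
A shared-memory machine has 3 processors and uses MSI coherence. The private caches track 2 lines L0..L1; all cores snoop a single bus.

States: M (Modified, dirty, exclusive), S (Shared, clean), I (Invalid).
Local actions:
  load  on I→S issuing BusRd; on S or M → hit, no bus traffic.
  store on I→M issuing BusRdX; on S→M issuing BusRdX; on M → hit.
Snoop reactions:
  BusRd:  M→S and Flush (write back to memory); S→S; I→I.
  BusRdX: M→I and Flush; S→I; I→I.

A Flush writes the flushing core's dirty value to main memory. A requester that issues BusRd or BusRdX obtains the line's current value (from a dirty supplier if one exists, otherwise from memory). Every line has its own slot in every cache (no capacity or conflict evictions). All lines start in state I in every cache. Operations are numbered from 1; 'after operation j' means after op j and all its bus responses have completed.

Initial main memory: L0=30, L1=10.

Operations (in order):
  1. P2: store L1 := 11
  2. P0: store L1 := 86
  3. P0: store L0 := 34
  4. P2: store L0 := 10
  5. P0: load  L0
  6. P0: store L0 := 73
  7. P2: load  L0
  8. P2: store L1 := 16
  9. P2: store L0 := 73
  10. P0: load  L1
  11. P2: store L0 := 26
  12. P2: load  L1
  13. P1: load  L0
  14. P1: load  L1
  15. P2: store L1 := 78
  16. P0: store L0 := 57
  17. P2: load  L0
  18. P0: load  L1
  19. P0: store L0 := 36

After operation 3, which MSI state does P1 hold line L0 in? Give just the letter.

state = I

[1] P2: store L1 := 11 | P0:I, P1:I, P2:M(11) | bus: BusRdX
[2] P0: store L1 := 86 | P0:M(86), P1:I, P2:I | bus: BusRdX,Flush
[3] P0: store L0 := 34 | P0:M(34), P1:I, P2:I | bus: BusRdX
[4] P2: store L0 := 10 | P0:I, P1:I, P2:M(10) | bus: BusRdX,Flush
[5] P0: load  L0 | P0:S(10), P1:I, P2:S(10) | bus: BusRd,Flush
[6] P0: store L0 := 73 | P0:M(73), P1:I, P2:I | bus: BusRdX
[7] P2: load  L0 | P0:S(73), P1:I, P2:S(73) | bus: BusRd,Flush
[8] P2: store L1 := 16 | P0:I, P1:I, P2:M(16) | bus: BusRdX,Flush
[9] P2: store L0 := 73 | P0:I, P1:I, P2:M(73) | bus: BusRdX
[10] P0: load  L1 | P0:S(16), P1:I, P2:S(16) | bus: BusRd,Flush
[11] P2: store L0 := 26 | P0:I, P1:I, P2:M(26) | bus: none
[12] P2: load  L1 | P0:S(16), P1:I, P2:S(16) | bus: none
[13] P1: load  L0 | P0:I, P1:S(26), P2:S(26) | bus: BusRd,Flush
[14] P1: load  L1 | P0:S(16), P1:S(16), P2:S(16) | bus: BusRd
[15] P2: store L1 := 78 | P0:I, P1:I, P2:M(78) | bus: BusRdX
[16] P0: store L0 := 57 | P0:M(57), P1:I, P2:I | bus: BusRdX
[17] P2: load  L0 | P0:S(57), P1:I, P2:S(57) | bus: BusRd,Flush
[18] P0: load  L1 | P0:S(78), P1:I, P2:S(78) | bus: BusRd,Flush
[19] P0: store L0 := 36 | P0:M(36), P1:I, P2:I | bus: BusRdX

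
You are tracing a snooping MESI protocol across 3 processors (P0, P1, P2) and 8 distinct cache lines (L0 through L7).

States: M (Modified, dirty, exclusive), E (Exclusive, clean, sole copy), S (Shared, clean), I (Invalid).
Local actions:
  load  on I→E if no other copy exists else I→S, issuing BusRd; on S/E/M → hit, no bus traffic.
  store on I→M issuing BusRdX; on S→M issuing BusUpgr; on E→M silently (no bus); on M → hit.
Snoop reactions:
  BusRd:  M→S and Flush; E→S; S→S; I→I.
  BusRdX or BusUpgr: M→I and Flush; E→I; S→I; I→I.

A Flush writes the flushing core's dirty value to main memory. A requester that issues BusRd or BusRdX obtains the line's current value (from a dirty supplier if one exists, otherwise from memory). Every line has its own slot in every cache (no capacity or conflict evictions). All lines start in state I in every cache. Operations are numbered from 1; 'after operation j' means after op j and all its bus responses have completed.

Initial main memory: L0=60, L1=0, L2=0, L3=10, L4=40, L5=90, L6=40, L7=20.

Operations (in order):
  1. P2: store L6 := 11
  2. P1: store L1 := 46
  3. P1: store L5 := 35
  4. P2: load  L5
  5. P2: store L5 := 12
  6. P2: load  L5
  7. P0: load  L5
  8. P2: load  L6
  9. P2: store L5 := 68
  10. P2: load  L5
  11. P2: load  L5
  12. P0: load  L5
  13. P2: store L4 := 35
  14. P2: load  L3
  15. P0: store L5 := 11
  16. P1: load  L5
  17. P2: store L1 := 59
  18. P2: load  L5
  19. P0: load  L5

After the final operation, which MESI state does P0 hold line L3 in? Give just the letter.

1. P2: store L6 := 11  bus=[BusRdX]  L6: P0=I P1=I P2=M  mem[L6]=40
2. P1: store L1 := 46  bus=[BusRdX]  L1: P0=I P1=M P2=I  mem[L1]=0
3. P1: store L5 := 35  bus=[BusRdX]  L5: P0=I P1=M P2=I  mem[L5]=90
4. P2: load  L5  bus=[BusRd,Flush]  L5: P0=I P1=S P2=S  mem[L5]=35
5. P2: store L5 := 12  bus=[BusUpgr]  L5: P0=I P1=I P2=M  mem[L5]=35
6. P2: load  L5  bus=[-]  L5: P0=I P1=I P2=M  mem[L5]=35
7. P0: load  L5  bus=[BusRd,Flush]  L5: P0=S P1=I P2=S  mem[L5]=12
8. P2: load  L6  bus=[-]  L6: P0=I P1=I P2=M  mem[L6]=40
9. P2: store L5 := 68  bus=[BusUpgr]  L5: P0=I P1=I P2=M  mem[L5]=12
10. P2: load  L5  bus=[-]  L5: P0=I P1=I P2=M  mem[L5]=12
11. P2: load  L5  bus=[-]  L5: P0=I P1=I P2=M  mem[L5]=12
12. P0: load  L5  bus=[BusRd,Flush]  L5: P0=S P1=I P2=S  mem[L5]=68
13. P2: store L4 := 35  bus=[BusRdX]  L4: P0=I P1=I P2=M  mem[L4]=40
14. P2: load  L3  bus=[BusRd]  L3: P0=I P1=I P2=E  mem[L3]=10
15. P0: store L5 := 11  bus=[BusUpgr]  L5: P0=M P1=I P2=I  mem[L5]=68
16. P1: load  L5  bus=[BusRd,Flush]  L5: P0=S P1=S P2=I  mem[L5]=11
17. P2: store L1 := 59  bus=[BusRdX,Flush]  L1: P0=I P1=I P2=M  mem[L1]=46
18. P2: load  L5  bus=[BusRd]  L5: P0=S P1=S P2=S  mem[L5]=11
19. P0: load  L5  bus=[-]  L5: P0=S P1=S P2=S  mem[L5]=11

state = I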